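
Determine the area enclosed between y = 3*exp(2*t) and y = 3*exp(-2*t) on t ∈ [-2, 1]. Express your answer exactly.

The difference (3*exp(2*t)) - (3*exp(-2*t)) = 3*exp(2*t) - 3*exp(-2*t) changes sign at t = 0 inside [-2, 1], so split the integral there.
∫[-2,0] (3*exp(2*t) - 3*exp(-2*t)) dt = -3*exp(4)/2 - 3*exp(-4)/2 + 3; the area of that piece is -3 + 3*exp(-4)/2 + 3*exp(4)/2.
∫[0,1] (3*exp(2*t) - 3*exp(-2*t)) dt = -3 + 3*exp(-2)/2 + 3*exp(2)/2.
Total area = (-3 + 3*exp(-4)/2 + 3*exp(4)/2) + (-3 + 3*exp(-2)/2 + 3*exp(2)/2) = -6 + 3*exp(-4)/2 + 3*exp(-2)/2 + 3*exp(2)/2 + 3*exp(4)/2.

-6 + 3*exp(-4)/2 + 3*exp(-2)/2 + 3*exp(2)/2 + 3*exp(4)/2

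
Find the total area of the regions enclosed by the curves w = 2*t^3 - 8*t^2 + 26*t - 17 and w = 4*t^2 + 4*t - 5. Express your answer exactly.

Set the curves equal: 2*t^3 - 8*t^2 + 26*t - 17 = 4*t^2 + 4*t - 5, so 2*t^3 - 12*t^2 + 22*t - 12 = 0, which factors as 2*(t - 3)*(t - 2)*(t - 1) = 0. The curves meet at t = 1, 2, 3.
On [1, 2], w = 2*t^3 - 8*t^2 + 26*t - 17 is on top; that piece has area ∫[1,2] (2*t^3 - 12*t^2 + 22*t - 12) dt = 1/2.
On [2, 3], w = 4*t^2 + 4*t - 5 is on top; that piece has area ∫[2,3] (-(2*t^3 - 12*t^2 + 22*t - 12)) dt = 1/2.
Total enclosed area = 1/2 + 1/2 = 1.

1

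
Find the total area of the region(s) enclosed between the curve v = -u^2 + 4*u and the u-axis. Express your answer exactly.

The curve meets the u-axis where -u^2 + 4*u = 0, i.e. -u*(u - 4) = 0, at u = 0, 4.
On [0, 4] the curve lies above the axis; ∫[0,4] (-u^2 + 4*u) du = 32/3, giving area 32/3.

32/3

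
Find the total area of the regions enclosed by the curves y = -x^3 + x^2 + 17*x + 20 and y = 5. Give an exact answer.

Set the curves equal: -x^3 + x^2 + 17*x + 20 = 5, so -x^3 + x^2 + 17*x + 15 = 0, which factors as -(x - 5)*(x + 1)*(x + 3) = 0. The curves meet at x = -3, -1, 5.
On [-3, -1], y = 5 is on top; that piece has area ∫[-3,-1] (-(-x^3 + x^2 + 17*x + 15)) dx = 28/3.
On [-1, 5], y = -x^3 + x^2 + 17*x + 20 is on top; that piece has area ∫[-1,5] (-x^3 + x^2 + 17*x + 15) dx = 180.
Total enclosed area = 28/3 + 180 = 568/3.

568/3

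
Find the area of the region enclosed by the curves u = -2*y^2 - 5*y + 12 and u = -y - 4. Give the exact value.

72

Both boundary curves give u as a function of y, so integrate with respect to y. Setting them equal: -2*y^2 - 4*y + 16 = 0, i.e. -2*(y - 2)*(y + 4) = 0, so they meet at y = -4, 2.
For y in [-4, 2], u = -2*y^2 - 5*y + 12 is on the right; area = ∫[-4,2] (-2*y^2 - 4*y + 16) dy = 72.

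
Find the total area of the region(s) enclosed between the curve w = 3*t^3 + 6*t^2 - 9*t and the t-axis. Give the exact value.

71/2

The curve meets the t-axis where 3*t^3 + 6*t^2 - 9*t = 0, i.e. 3*t*(t - 1)*(t + 3) = 0, at t = -3, 0, 1.
On [-3, 0] the curve lies above the axis; ∫[-3,0] (3*t^3 + 6*t^2 - 9*t) dt = 135/4, giving area 135/4.
On [0, 1] the curve lies below the axis; ∫[0,1] (3*t^3 + 6*t^2 - 9*t) dt = -7/4, giving area 7/4.
Total area = 135/4 + 7/4 = 71/2.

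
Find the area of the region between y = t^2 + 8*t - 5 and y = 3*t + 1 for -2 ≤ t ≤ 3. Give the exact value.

235/6

The difference (t^2 + 8*t - 5) - (3*t + 1) = t^2 + 5*t - 6 changes sign at t = 1 inside [-2, 3], so split the integral there.
∫[-2,1] (t^2 + 5*t - 6) dt = -45/2; the area of that piece is 45/2.
∫[1,3] (t^2 + 5*t - 6) dt = 50/3.
Total area = 45/2 + 50/3 = 235/6.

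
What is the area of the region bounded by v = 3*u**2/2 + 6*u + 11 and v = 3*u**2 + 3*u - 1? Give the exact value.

54

Set the curves equal: 3*u**2/2 + 6*u + 11 = 3*u**2 + 3*u - 1, so -3*u**2/2 + 3*u + 12 = 0, which factors as -3*(u - 4)*(u + 2)/2 = 0. The curves meet at u = -2, 4.
On [-2, 4], v = 3*u**2/2 + 6*u + 11 is on top; that piece has area ∫[-2,4] (-3*u**2/2 + 3*u + 12) du = 54.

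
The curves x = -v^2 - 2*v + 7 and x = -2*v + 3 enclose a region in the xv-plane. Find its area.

Both boundary curves give x as a function of v, so integrate with respect to v. Setting them equal: -v^2 + 4 = 0, i.e. -(v - 2)*(v + 2) = 0, so they meet at v = -2, 2.
For v in [-2, 2], x = -v^2 - 2*v + 7 is on the right; area = ∫[-2,2] (-v^2 + 4) dv = 32/3.

32/3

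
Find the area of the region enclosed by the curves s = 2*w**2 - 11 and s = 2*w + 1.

125/3

Both boundary curves give s as a function of w, so integrate with respect to w. Setting them equal: 2*w**2 - 2*w - 12 = 0, i.e. 2*(w - 3)*(w + 2) = 0, so they meet at w = -2, 3.
For w in [-2, 3], s = 2*w**2 - 11 is on the left; area = ∫[-2,3] (-(2*w**2 - 2*w - 12)) dw = 125/3.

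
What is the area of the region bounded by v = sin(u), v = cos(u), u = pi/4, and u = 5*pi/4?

2*sqrt(2)

On [pi/4, 5*pi/4], (sin(u)) - (cos(u)) = sin(u) - cos(u) is ≥ 0 throughout, so the area is a single integral of |sin(u) - cos(u)|.
∫[pi/4,5*pi/4] (sin(u) - cos(u)) du = 2*sqrt(2).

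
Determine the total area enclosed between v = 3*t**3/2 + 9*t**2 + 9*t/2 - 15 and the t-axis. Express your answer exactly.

243/4

The curve meets the t-axis where 3*t**3/2 + 9*t**2 + 9*t/2 - 15 = 0, i.e. 3*(t - 1)*(t + 2)*(t + 5)/2 = 0, at t = -5, -2, 1.
On [-5, -2] the curve lies above the axis; ∫[-5,-2] (3*t**3/2 + 9*t**2 + 9*t/2 - 15) dt = 243/8, giving area 243/8.
On [-2, 1] the curve lies below the axis; ∫[-2,1] (3*t**3/2 + 9*t**2 + 9*t/2 - 15) dt = -243/8, giving area 243/8.
Total area = 243/8 + 243/8 = 243/4.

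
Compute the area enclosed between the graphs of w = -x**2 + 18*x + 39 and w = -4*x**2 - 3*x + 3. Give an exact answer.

Set the curves equal: -x**2 + 18*x + 39 = -4*x**2 - 3*x + 3, so 3*x**2 + 21*x + 36 = 0, which factors as 3*(x + 3)*(x + 4) = 0. The curves meet at x = -4, -3.
On [-4, -3], w = -4*x**2 - 3*x + 3 is on top; that piece has area ∫[-4,-3] (-(3*x**2 + 21*x + 36)) dx = 1/2.

1/2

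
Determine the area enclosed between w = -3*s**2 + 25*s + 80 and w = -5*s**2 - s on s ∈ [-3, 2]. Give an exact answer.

1075/3

On [-3, 2], (-3*s**2 + 25*s + 80) - (-5*s**2 - s) = 2*s**2 + 26*s + 80 is ≥ 0 throughout, so the area is a single integral of |2*s**2 + 26*s + 80|.
∫[-3,2] (2*s**2 + 26*s + 80) ds = 1075/3.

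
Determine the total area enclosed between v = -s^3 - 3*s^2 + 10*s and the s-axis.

407/4

The curve meets the s-axis where -s^3 - 3*s^2 + 10*s = 0, i.e. -s*(s - 2)*(s + 5) = 0, at s = -5, 0, 2.
On [-5, 0] the curve lies below the axis; ∫[-5,0] (-s^3 - 3*s^2 + 10*s) ds = -375/4, giving area 375/4.
On [0, 2] the curve lies above the axis; ∫[0,2] (-s^3 - 3*s^2 + 10*s) ds = 8, giving area 8.
Total area = 375/4 + 8 = 407/4.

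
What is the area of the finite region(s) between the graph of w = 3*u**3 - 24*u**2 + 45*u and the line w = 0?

The curve meets the u-axis where 3*u**3 - 24*u**2 + 45*u = 0, i.e. 3*u*(u - 5)*(u - 3) = 0, at u = 0, 3, 5.
On [0, 3] the curve lies above the axis; ∫[0,3] (3*u**3 - 24*u**2 + 45*u) du = 189/4, giving area 189/4.
On [3, 5] the curve lies below the axis; ∫[3,5] (3*u**3 - 24*u**2 + 45*u) du = -16, giving area 16.
Total area = 189/4 + 16 = 253/4.

253/4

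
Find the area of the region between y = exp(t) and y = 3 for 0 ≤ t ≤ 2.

The difference (exp(t)) - (3) = exp(t) - 3 changes sign at t = log(3) inside [0, 2], so split the integral there.
∫[0,log(3)] (exp(t) - 3) dt = 2 - log(27); the area of that piece is -2 + log(27).
∫[log(3),2] (exp(t) - 3) dt = -9 + 3*log(3) + exp(2).
Total area = (-2 + log(27)) + (-9 + 3*log(3) + exp(2)) = -11 + 6*log(3) + exp(2).

-11 + 6*log(3) + exp(2)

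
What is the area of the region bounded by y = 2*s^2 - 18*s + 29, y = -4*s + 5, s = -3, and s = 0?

153

On [-3, 0], (2*s^2 - 18*s + 29) - (-4*s + 5) = 2*s^2 - 14*s + 24 is ≥ 0 throughout, so the area is a single integral of |2*s^2 - 14*s + 24|.
∫[-3,0] (2*s^2 - 14*s + 24) ds = 153.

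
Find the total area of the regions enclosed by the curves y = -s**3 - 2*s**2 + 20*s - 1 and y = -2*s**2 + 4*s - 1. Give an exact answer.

128

Set the curves equal: -s**3 - 2*s**2 + 20*s - 1 = -2*s**2 + 4*s - 1, so -s**3 + 16*s = 0, which factors as -s*(s - 4)*(s + 4) = 0. The curves meet at s = -4, 0, 4.
On [-4, 0], y = -2*s**2 + 4*s - 1 is on top; that piece has area ∫[-4,0] (-(-s**3 + 16*s)) ds = 64.
On [0, 4], y = -s**3 - 2*s**2 + 20*s - 1 is on top; that piece has area ∫[0,4] (-s**3 + 16*s) ds = 64.
Total enclosed area = 64 + 64 = 128.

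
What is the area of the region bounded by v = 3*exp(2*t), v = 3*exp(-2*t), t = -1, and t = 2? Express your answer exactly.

-6 + 3*exp(-4)/2 + 3*exp(-2)/2 + 3*exp(2)/2 + 3*exp(4)/2

The difference (3*exp(2*t)) - (3*exp(-2*t)) = 3*exp(2*t) - 3*exp(-2*t) changes sign at t = 0 inside [-1, 2], so split the integral there.
∫[-1,0] (3*exp(2*t) - 3*exp(-2*t)) dt = -3*exp(2)/2 - 3*exp(-2)/2 + 3; the area of that piece is -3 + 3*exp(-2)/2 + 3*exp(2)/2.
∫[0,2] (3*exp(2*t) - 3*exp(-2*t)) dt = -3 + 3*exp(-4)/2 + 3*exp(4)/2.
Total area = (-3 + 3*exp(-2)/2 + 3*exp(2)/2) + (-3 + 3*exp(-4)/2 + 3*exp(4)/2) = -6 + 3*exp(-4)/2 + 3*exp(-2)/2 + 3*exp(2)/2 + 3*exp(4)/2.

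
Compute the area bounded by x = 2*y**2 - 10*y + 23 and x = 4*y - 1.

1/3

Both boundary curves give x as a function of y, so integrate with respect to y. Setting them equal: 2*y**2 - 14*y + 24 = 0, i.e. 2*(y - 4)*(y - 3) = 0, so they meet at y = 3, 4.
For y in [3, 4], x = 2*y**2 - 10*y + 23 is on the left; area = ∫[3,4] (-(2*y**2 - 14*y + 24)) dy = 1/3.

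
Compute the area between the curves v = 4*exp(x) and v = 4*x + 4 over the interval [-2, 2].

-16 - 4*exp(-2) + 4*exp(2)

On [-2, 2], (4*exp(x)) - (4*x + 4) = -4*x + 4*exp(x) - 4 is ≥ 0 throughout, so the area is a single integral of |-4*x + 4*exp(x) - 4|.
∫[-2,2] (-4*x + 4*exp(x) - 4) dx = -16 - 4*exp(-2) + 4*exp(2).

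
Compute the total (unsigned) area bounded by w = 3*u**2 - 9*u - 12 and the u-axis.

The curve meets the u-axis where 3*u**2 - 9*u - 12 = 0, i.e. 3*(u - 4)*(u + 1) = 0, at u = -1, 4.
On [-1, 4] the curve lies below the axis; ∫[-1,4] (3*u**2 - 9*u - 12) du = -125/2, giving area 125/2.

125/2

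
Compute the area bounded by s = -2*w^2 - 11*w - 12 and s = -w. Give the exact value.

Both boundary curves give s as a function of w, so integrate with respect to w. Setting them equal: -2*w^2 - 10*w - 12 = 0, i.e. -2*(w + 2)*(w + 3) = 0, so they meet at w = -3, -2.
For w in [-3, -2], s = -2*w^2 - 11*w - 12 is on the right; area = ∫[-3,-2] (-2*w^2 - 10*w - 12) dw = 1/3.

1/3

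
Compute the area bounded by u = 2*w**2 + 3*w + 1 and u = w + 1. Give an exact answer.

Both boundary curves give u as a function of w, so integrate with respect to w. Setting them equal: 2*w**2 + 2*w = 0, i.e. 2*w*(w + 1) = 0, so they meet at w = -1, 0.
For w in [-1, 0], u = 2*w**2 + 3*w + 1 is on the left; area = ∫[-1,0] (-(2*w**2 + 2*w)) dw = 1/3.

1/3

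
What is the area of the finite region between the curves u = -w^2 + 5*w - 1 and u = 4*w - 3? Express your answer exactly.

Both boundary curves give u as a function of w, so integrate with respect to w. Setting them equal: -w^2 + w + 2 = 0, i.e. -(w - 2)*(w + 1) = 0, so they meet at w = -1, 2.
For w in [-1, 2], u = -w^2 + 5*w - 1 is on the right; area = ∫[-1,2] (-w^2 + w + 2) dw = 9/2.

9/2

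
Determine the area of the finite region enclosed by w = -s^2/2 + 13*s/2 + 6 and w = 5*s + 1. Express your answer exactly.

Set the curves equal: -s^2/2 + 13*s/2 + 6 = 5*s + 1, so -s^2/2 + 3*s/2 + 5 = 0, which factors as -(s - 5)*(s + 2)/2 = 0. The curves meet at s = -2, 5.
On [-2, 5], w = -s^2/2 + 13*s/2 + 6 is on top; that piece has area ∫[-2,5] (-s^2/2 + 3*s/2 + 5) ds = 343/12.

343/12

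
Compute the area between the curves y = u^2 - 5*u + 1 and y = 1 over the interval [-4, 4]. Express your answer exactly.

The difference (u^2 - 5*u + 1) - (1) = u^2 - 5*u changes sign at u = 0 inside [-4, 4], so split the integral there.
∫[-4,0] (u^2 - 5*u) du = 184/3.
∫[0,4] (u^2 - 5*u) du = -56/3; the area of that piece is 56/3.
Total area = 184/3 + 56/3 = 80.

80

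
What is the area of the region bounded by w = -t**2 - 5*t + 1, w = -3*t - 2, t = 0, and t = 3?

The difference (-t**2 - 5*t + 1) - (-3*t - 2) = -t**2 - 2*t + 3 changes sign at t = 1 inside [0, 3], so split the integral there.
∫[0,1] (-t**2 - 2*t + 3) dt = 5/3.
∫[1,3] (-t**2 - 2*t + 3) dt = -32/3; the area of that piece is 32/3.
Total area = 5/3 + 32/3 = 37/3.

37/3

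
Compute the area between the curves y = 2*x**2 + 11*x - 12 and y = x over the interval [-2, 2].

The difference (2*x**2 + 11*x - 12) - (x) = 2*x**2 + 10*x - 12 changes sign at x = 1 inside [-2, 2], so split the integral there.
∫[-2,1] (2*x**2 + 10*x - 12) dx = -45; the area of that piece is 45.
∫[1,2] (2*x**2 + 10*x - 12) dx = 23/3.
Total area = 45 + 23/3 = 158/3.

158/3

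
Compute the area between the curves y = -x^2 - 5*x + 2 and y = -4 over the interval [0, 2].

The difference (-x^2 - 5*x + 2) - (-4) = -x^2 - 5*x + 6 changes sign at x = 1 inside [0, 2], so split the integral there.
∫[0,1] (-x^2 - 5*x + 6) dx = 19/6.
∫[1,2] (-x^2 - 5*x + 6) dx = -23/6; the area of that piece is 23/6.
Total area = 19/6 + 23/6 = 7.

7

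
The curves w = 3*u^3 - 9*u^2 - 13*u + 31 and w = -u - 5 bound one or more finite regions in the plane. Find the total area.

393/4

Set the curves equal: 3*u^3 - 9*u^2 - 13*u + 31 = -u - 5, so 3*u^3 - 9*u^2 - 12*u + 36 = 0, which factors as 3*(u - 3)*(u - 2)*(u + 2) = 0. The curves meet at u = -2, 2, 3.
On [-2, 2], w = 3*u^3 - 9*u^2 - 13*u + 31 is on top; that piece has area ∫[-2,2] (3*u^3 - 9*u^2 - 12*u + 36) du = 96.
On [2, 3], w = -u - 5 is on top; that piece has area ∫[2,3] (-(3*u^3 - 9*u^2 - 12*u + 36)) du = 9/4.
Total enclosed area = 96 + 9/4 = 393/4.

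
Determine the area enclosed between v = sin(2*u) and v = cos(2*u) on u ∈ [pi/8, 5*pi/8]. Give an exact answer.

On [pi/8, 5*pi/8], (sin(2*u)) - (cos(2*u)) = sin(2*u) - cos(2*u) is ≥ 0 throughout, so the area is a single integral of |sin(2*u) - cos(2*u)|.
∫[pi/8,5*pi/8] (sin(2*u) - cos(2*u)) du = sqrt(2).

sqrt(2)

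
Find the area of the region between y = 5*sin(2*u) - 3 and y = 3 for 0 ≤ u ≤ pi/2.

On [0, pi/2], (5*sin(2*u) - 3) - (3) = 5*sin(2*u) - 6 is ≤ 0 throughout, so the area is a single integral of |5*sin(2*u) - 6|.
∫[0,pi/2] (5*sin(2*u) - 6) du = 5 - 3*pi; the area of that piece is -5 + 3*pi.

-5 + 3*pi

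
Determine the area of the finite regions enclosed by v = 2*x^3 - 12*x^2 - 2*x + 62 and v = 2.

Set the curves equal: 2*x^3 - 12*x^2 - 2*x + 62 = 2, so 2*x^3 - 12*x^2 - 2*x + 60 = 0, which factors as 2*(x - 5)*(x - 3)*(x + 2) = 0. The curves meet at x = -2, 3, 5.
On [-2, 3], v = 2*x^3 - 12*x^2 - 2*x + 62 is on top; that piece has area ∫[-2,3] (2*x^3 - 12*x^2 - 2*x + 60) dx = 375/2.
On [3, 5], v = 2 is on top; that piece has area ∫[3,5] (-(2*x^3 - 12*x^2 - 2*x + 60)) dx = 16.
Total enclosed area = 375/2 + 16 = 407/2.

407/2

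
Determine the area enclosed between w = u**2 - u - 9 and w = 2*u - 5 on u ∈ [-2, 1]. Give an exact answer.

61/6

The difference (u**2 - u - 9) - (2*u - 5) = u**2 - 3*u - 4 changes sign at u = -1 inside [-2, 1], so split the integral there.
∫[-2,-1] (u**2 - 3*u - 4) du = 17/6.
∫[-1,1] (u**2 - 3*u - 4) du = -22/3; the area of that piece is 22/3.
Total area = 17/6 + 22/3 = 61/6.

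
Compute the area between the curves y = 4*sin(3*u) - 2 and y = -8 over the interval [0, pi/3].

On [0, pi/3], (4*sin(3*u) - 2) - (-8) = 4*sin(3*u) + 6 is ≥ 0 throughout, so the area is a single integral of |4*sin(3*u) + 6|.
∫[0,pi/3] (4*sin(3*u) + 6) du = 8/3 + 2*pi.

8/3 + 2*pi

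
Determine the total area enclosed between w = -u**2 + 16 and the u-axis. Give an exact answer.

The curve meets the u-axis where -u**2 + 16 = 0, i.e. -(u - 4)*(u + 4) = 0, at u = -4, 4.
On [-4, 4] the curve lies above the axis; ∫[-4,4] (-u**2 + 16) du = 256/3, giving area 256/3.

256/3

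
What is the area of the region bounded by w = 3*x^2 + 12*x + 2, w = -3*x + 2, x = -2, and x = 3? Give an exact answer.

The difference (3*x^2 + 12*x + 2) - (-3*x + 2) = 3*x^2 + 15*x changes sign at x = 0 inside [-2, 3], so split the integral there.
∫[-2,0] (3*x^2 + 15*x) dx = -22; the area of that piece is 22.
∫[0,3] (3*x^2 + 15*x) dx = 189/2.
Total area = 22 + 189/2 = 233/2.

233/2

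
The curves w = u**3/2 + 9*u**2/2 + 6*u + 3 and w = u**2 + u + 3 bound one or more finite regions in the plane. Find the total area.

253/24

Set the curves equal: u**3/2 + 9*u**2/2 + 6*u + 3 = u**2 + u + 3, so u**3/2 + 7*u**2/2 + 5*u = 0, which factors as u*(u + 2)*(u + 5)/2 = 0. The curves meet at u = -5, -2, 0.
On [-5, -2], w = u**3/2 + 9*u**2/2 + 6*u + 3 is on top; that piece has area ∫[-5,-2] (u**3/2 + 7*u**2/2 + 5*u) du = 63/8.
On [-2, 0], w = u**2 + u + 3 is on top; that piece has area ∫[-2,0] (-(u**3/2 + 7*u**2/2 + 5*u)) du = 8/3.
Total enclosed area = 63/8 + 8/3 = 253/24.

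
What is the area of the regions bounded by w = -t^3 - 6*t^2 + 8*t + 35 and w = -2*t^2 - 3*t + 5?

863/6

Set the curves equal: -t^3 - 6*t^2 + 8*t + 35 = -2*t^2 - 3*t + 5, so -t^3 - 4*t^2 + 11*t + 30 = 0, which factors as -(t - 3)*(t + 2)*(t + 5) = 0. The curves meet at t = -5, -2, 3.
On [-5, -2], w = -2*t^2 - 3*t + 5 is on top; that piece has area ∫[-5,-2] (-(-t^3 - 4*t^2 + 11*t + 30)) dt = 117/4.
On [-2, 3], w = -t^3 - 6*t^2 + 8*t + 35 is on top; that piece has area ∫[-2,3] (-t^3 - 4*t^2 + 11*t + 30) dt = 1375/12.
Total enclosed area = 117/4 + 1375/12 = 863/6.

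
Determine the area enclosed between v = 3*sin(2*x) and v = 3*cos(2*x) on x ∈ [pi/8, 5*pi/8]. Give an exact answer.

On [pi/8, 5*pi/8], (3*sin(2*x)) - (3*cos(2*x)) = 3*sin(2*x) - 3*cos(2*x) is ≥ 0 throughout, so the area is a single integral of |3*sin(2*x) - 3*cos(2*x)|.
∫[pi/8,5*pi/8] (3*sin(2*x) - 3*cos(2*x)) dx = 3*sqrt(2).

3*sqrt(2)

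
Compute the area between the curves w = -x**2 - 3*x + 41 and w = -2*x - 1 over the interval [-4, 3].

1603/6

On [-4, 3], (-x**2 - 3*x + 41) - (-2*x - 1) = -x**2 - x + 42 is ≥ 0 throughout, so the area is a single integral of |-x**2 - x + 42|.
∫[-4,3] (-x**2 - x + 42) dx = 1603/6.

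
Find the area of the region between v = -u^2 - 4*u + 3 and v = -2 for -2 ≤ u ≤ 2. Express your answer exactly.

64/3

The difference (-u^2 - 4*u + 3) - (-2) = -u^2 - 4*u + 5 changes sign at u = 1 inside [-2, 2], so split the integral there.
∫[-2,1] (-u^2 - 4*u + 5) du = 18.
∫[1,2] (-u^2 - 4*u + 5) du = -10/3; the area of that piece is 10/3.
Total area = 18 + 10/3 = 64/3.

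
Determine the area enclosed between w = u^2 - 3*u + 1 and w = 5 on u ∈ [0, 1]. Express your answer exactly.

31/6

On [0, 1], (u^2 - 3*u + 1) - (5) = u^2 - 3*u - 4 is ≤ 0 throughout, so the area is a single integral of |u^2 - 3*u - 4|.
∫[0,1] (u^2 - 3*u - 4) du = -31/6; the area of that piece is 31/6.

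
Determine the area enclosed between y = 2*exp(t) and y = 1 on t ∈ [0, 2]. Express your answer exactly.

On [0, 2], (2*exp(t)) - (1) = 2*exp(t) - 1 is ≥ 0 throughout, so the area is a single integral of |2*exp(t) - 1|.
∫[0,2] (2*exp(t) - 1) dt = -4 + 2*exp(2).

-4 + 2*exp(2)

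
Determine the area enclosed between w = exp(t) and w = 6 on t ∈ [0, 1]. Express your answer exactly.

7 - exp(1)

On [0, 1], (exp(t)) - (6) = exp(t) - 6 is ≤ 0 throughout, so the area is a single integral of |exp(t) - 6|.
∫[0,1] (exp(t) - 6) dt = -7 + exp(1); the area of that piece is 7 - exp(1).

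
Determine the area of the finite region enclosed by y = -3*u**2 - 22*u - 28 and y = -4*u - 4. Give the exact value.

Set the curves equal: -3*u**2 - 22*u - 28 = -4*u - 4, so -3*u**2 - 18*u - 24 = 0, which factors as -3*(u + 2)*(u + 4) = 0. The curves meet at u = -4, -2.
On [-4, -2], y = -3*u**2 - 22*u - 28 is on top; that piece has area ∫[-4,-2] (-3*u**2 - 18*u - 24) du = 4.

4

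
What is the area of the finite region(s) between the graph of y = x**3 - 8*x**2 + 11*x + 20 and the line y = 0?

443/6

The curve meets the x-axis where x**3 - 8*x**2 + 11*x + 20 = 0, i.e. (x - 5)*(x - 4)*(x + 1) = 0, at x = -1, 4, 5.
On [-1, 4] the curve lies above the axis; ∫[-1,4] (x**3 - 8*x**2 + 11*x + 20) dx = 875/12, giving area 875/12.
On [4, 5] the curve lies below the axis; ∫[4,5] (x**3 - 8*x**2 + 11*x + 20) dx = -11/12, giving area 11/12.
Total area = 875/12 + 11/12 = 443/6.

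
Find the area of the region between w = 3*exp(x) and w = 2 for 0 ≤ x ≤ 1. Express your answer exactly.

-5 + 3*exp(1)

On [0, 1], (3*exp(x)) - (2) = 3*exp(x) - 2 is ≥ 0 throughout, so the area is a single integral of |3*exp(x) - 2|.
∫[0,1] (3*exp(x) - 2) dx = -5 + 3*exp(1).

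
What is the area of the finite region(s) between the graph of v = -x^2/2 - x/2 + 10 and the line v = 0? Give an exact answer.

243/4

The curve meets the x-axis where -x^2/2 - x/2 + 10 = 0, i.e. -(x - 4)*(x + 5)/2 = 0, at x = -5, 4.
On [-5, 4] the curve lies above the axis; ∫[-5,4] (-x^2/2 - x/2 + 10) dx = 243/4, giving area 243/4.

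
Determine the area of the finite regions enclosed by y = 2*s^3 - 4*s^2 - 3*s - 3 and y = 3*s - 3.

71/3

Set the curves equal: 2*s^3 - 4*s^2 - 3*s - 3 = 3*s - 3, so 2*s^3 - 4*s^2 - 6*s = 0, which factors as 2*s*(s - 3)*(s + 1) = 0. The curves meet at s = -1, 0, 3.
On [-1, 0], y = 2*s^3 - 4*s^2 - 3*s - 3 is on top; that piece has area ∫[-1,0] (2*s^3 - 4*s^2 - 6*s) ds = 7/6.
On [0, 3], y = 3*s - 3 is on top; that piece has area ∫[0,3] (-(2*s^3 - 4*s^2 - 6*s)) ds = 45/2.
Total enclosed area = 7/6 + 45/2 = 71/3.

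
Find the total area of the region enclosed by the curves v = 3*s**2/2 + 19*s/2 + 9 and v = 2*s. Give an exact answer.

1/4

Set the curves equal: 3*s**2/2 + 19*s/2 + 9 = 2*s, so 3*s**2/2 + 15*s/2 + 9 = 0, which factors as 3*(s + 2)*(s + 3)/2 = 0. The curves meet at s = -3, -2.
On [-3, -2], v = 2*s is on top; that piece has area ∫[-3,-2] (-(3*s**2/2 + 15*s/2 + 9)) ds = 1/4.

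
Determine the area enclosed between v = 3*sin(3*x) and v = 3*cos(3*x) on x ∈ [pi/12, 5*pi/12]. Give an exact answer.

On [pi/12, 5*pi/12], (3*sin(3*x)) - (3*cos(3*x)) = 3*sin(3*x) - 3*cos(3*x) is ≥ 0 throughout, so the area is a single integral of |3*sin(3*x) - 3*cos(3*x)|.
∫[pi/12,5*pi/12] (3*sin(3*x) - 3*cos(3*x)) dx = 2*sqrt(2).

2*sqrt(2)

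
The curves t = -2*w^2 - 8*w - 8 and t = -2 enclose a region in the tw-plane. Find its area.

Both boundary curves give t as a function of w, so integrate with respect to w. Setting them equal: -2*w^2 - 8*w - 6 = 0, i.e. -2*(w + 1)*(w + 3) = 0, so they meet at w = -3, -1.
For w in [-3, -1], t = -2*w^2 - 8*w - 8 is on the right; area = ∫[-3,-1] (-2*w^2 - 8*w - 6) dw = 8/3.

8/3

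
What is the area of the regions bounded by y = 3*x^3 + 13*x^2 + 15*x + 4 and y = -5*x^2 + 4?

Set the curves equal: 3*x^3 + 13*x^2 + 15*x + 4 = -5*x^2 + 4, so 3*x^3 + 18*x^2 + 15*x = 0, which factors as 3*x*(x + 1)*(x + 5) = 0. The curves meet at x = -5, -1, 0.
On [-5, -1], y = 3*x^3 + 13*x^2 + 15*x + 4 is on top; that piece has area ∫[-5,-1] (3*x^3 + 18*x^2 + 15*x) dx = 96.
On [-1, 0], y = -5*x^2 + 4 is on top; that piece has area ∫[-1,0] (-(3*x^3 + 18*x^2 + 15*x)) dx = 9/4.
Total enclosed area = 96 + 9/4 = 393/4.

393/4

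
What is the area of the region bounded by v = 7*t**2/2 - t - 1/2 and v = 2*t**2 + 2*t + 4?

Set the curves equal: 7*t**2/2 - t - 1/2 = 2*t**2 + 2*t + 4, so 3*t**2/2 - 3*t - 9/2 = 0, which factors as 3*(t - 3)*(t + 1)/2 = 0. The curves meet at t = -1, 3.
On [-1, 3], v = 2*t**2 + 2*t + 4 is on top; that piece has area ∫[-1,3] (-(3*t**2/2 - 3*t - 9/2)) dt = 16.

16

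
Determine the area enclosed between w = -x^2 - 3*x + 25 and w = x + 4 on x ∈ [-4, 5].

460/3

The difference (-x^2 - 3*x + 25) - (x + 4) = -x^2 - 4*x + 21 changes sign at x = 3 inside [-4, 5], so split the integral there.
∫[-4,3] (-x^2 - 4*x + 21) dx = 392/3.
∫[3,5] (-x^2 - 4*x + 21) dx = -68/3; the area of that piece is 68/3.
Total area = 392/3 + 68/3 = 460/3.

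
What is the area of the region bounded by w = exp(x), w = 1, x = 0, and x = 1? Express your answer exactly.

On [0, 1], (exp(x)) - (1) = exp(x) - 1 is ≥ 0 throughout, so the area is a single integral of |exp(x) - 1|.
∫[0,1] (exp(x) - 1) dx = -2 + exp(1).

-2 + exp(1)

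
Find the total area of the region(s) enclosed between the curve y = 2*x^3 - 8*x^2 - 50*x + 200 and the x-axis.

The curve meets the x-axis where 2*x^3 - 8*x^2 - 50*x + 200 = 0, i.e. 2*(x - 5)*(x - 4)*(x + 5) = 0, at x = -5, 4, 5.
On [-5, 4] the curve lies above the axis; ∫[-5,4] (2*x^3 - 8*x^2 - 50*x + 200) dx = 2673/2, giving area 2673/2.
On [4, 5] the curve lies below the axis; ∫[4,5] (2*x^3 - 8*x^2 - 50*x + 200) dx = -19/6, giving area 19/6.
Total area = 2673/2 + 19/6 = 4019/3.

4019/3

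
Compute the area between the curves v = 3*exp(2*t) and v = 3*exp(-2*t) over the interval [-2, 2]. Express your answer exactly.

The difference (3*exp(2*t)) - (3*exp(-2*t)) = 3*exp(2*t) - 3*exp(-2*t) changes sign at t = 0 inside [-2, 2], so split the integral there.
∫[-2,0] (3*exp(2*t) - 3*exp(-2*t)) dt = -3*exp(4)/2 - 3*exp(-4)/2 + 3; the area of that piece is -3 + 3*exp(-4)/2 + 3*exp(4)/2.
∫[0,2] (3*exp(2*t) - 3*exp(-2*t)) dt = -3 + 3*exp(-4)/2 + 3*exp(4)/2.
Total area = (-3 + 3*exp(-4)/2 + 3*exp(4)/2) + (-3 + 3*exp(-4)/2 + 3*exp(4)/2) = -6 + 3*exp(-4) + 3*exp(4).

-6 + 3*exp(-4) + 3*exp(4)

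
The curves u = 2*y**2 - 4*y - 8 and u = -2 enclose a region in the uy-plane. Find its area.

64/3

Both boundary curves give u as a function of y, so integrate with respect to y. Setting them equal: 2*y**2 - 4*y - 6 = 0, i.e. 2*(y - 3)*(y + 1) = 0, so they meet at y = -1, 3.
For y in [-1, 3], u = 2*y**2 - 4*y - 8 is on the left; area = ∫[-1,3] (-(2*y**2 - 4*y - 6)) dy = 64/3.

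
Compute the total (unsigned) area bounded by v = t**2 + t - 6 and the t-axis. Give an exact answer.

The curve meets the t-axis where t**2 + t - 6 = 0, i.e. (t - 2)*(t + 3) = 0, at t = -3, 2.
On [-3, 2] the curve lies below the axis; ∫[-3,2] (t**2 + t - 6) dt = -125/6, giving area 125/6.

125/6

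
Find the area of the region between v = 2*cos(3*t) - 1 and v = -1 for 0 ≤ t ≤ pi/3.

The difference (2*cos(3*t) - 1) - (-1) = 2*cos(3*t) changes sign at t = pi/6 inside [0, pi/3], so split the integral there.
∫[0,pi/6] (2*cos(3*t)) dt = 2/3.
∫[pi/6,pi/3] (2*cos(3*t)) dt = -2/3; the area of that piece is 2/3.
Total area = 2/3 + 2/3 = 4/3.

4/3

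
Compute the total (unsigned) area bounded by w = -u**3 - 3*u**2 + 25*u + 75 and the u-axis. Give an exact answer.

The curve meets the u-axis where -u**3 - 3*u**2 + 25*u + 75 = 0, i.e. -(u - 5)*(u + 3)*(u + 5) = 0, at u = -5, -3, 5.
On [-5, -3] the curve lies below the axis; ∫[-5,-3] (-u**3 - 3*u**2 + 25*u + 75) du = -12, giving area 12.
On [-3, 5] the curve lies above the axis; ∫[-3,5] (-u**3 - 3*u**2 + 25*u + 75) du = 512, giving area 512.
Total area = 12 + 512 = 524.

524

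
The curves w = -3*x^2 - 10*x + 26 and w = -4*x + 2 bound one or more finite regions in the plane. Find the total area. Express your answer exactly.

Set the curves equal: -3*x^2 - 10*x + 26 = -4*x + 2, so -3*x^2 - 6*x + 24 = 0, which factors as -3*(x - 2)*(x + 4) = 0. The curves meet at x = -4, 2.
On [-4, 2], w = -3*x^2 - 10*x + 26 is on top; that piece has area ∫[-4,2] (-3*x^2 - 6*x + 24) dx = 108.

108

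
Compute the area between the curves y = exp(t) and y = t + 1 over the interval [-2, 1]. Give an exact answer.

-3/2 - exp(-2) + exp(1)

On [-2, 1], (exp(t)) - (t + 1) = -t + exp(t) - 1 is ≥ 0 throughout, so the area is a single integral of |-t + exp(t) - 1|.
∫[-2,1] (-t + exp(t) - 1) dt = -3/2 - exp(-2) + exp(1).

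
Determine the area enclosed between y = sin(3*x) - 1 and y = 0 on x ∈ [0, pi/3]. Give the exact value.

On [0, pi/3], (sin(3*x) - 1) - (0) = sin(3*x) - 1 is ≤ 0 throughout, so the area is a single integral of |sin(3*x) - 1|.
∫[0,pi/3] (sin(3*x) - 1) dx = 2/3 - pi/3; the area of that piece is -2/3 + pi/3.

-2/3 + pi/3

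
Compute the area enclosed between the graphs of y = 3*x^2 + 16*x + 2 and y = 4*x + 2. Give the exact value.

32

Set the curves equal: 3*x^2 + 16*x + 2 = 4*x + 2, so 3*x^2 + 12*x = 0, which factors as 3*x*(x + 4) = 0. The curves meet at x = -4, 0.
On [-4, 0], y = 4*x + 2 is on top; that piece has area ∫[-4,0] (-(3*x^2 + 12*x)) dx = 32.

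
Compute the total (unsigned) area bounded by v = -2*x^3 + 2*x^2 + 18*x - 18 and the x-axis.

The curve meets the x-axis where -2*x^3 + 2*x^2 + 18*x - 18 = 0, i.e. -2*(x - 3)*(x - 1)*(x + 3) = 0, at x = -3, 1, 3.
On [-3, 1] the curve lies below the axis; ∫[-3,1] (-2*x^3 + 2*x^2 + 18*x - 18) dx = -256/3, giving area 256/3.
On [1, 3] the curve lies above the axis; ∫[1,3] (-2*x^3 + 2*x^2 + 18*x - 18) dx = 40/3, giving area 40/3.
Total area = 256/3 + 40/3 = 296/3.

296/3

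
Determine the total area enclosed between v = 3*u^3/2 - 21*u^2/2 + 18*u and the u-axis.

The curve meets the u-axis where 3*u^3/2 - 21*u^2/2 + 18*u = 0, i.e. 3*u*(u - 4)*(u - 3)/2 = 0, at u = 0, 3, 4.
On [0, 3] the curve lies above the axis; ∫[0,3] (3*u^3/2 - 21*u^2/2 + 18*u) du = 135/8, giving area 135/8.
On [3, 4] the curve lies below the axis; ∫[3,4] (3*u^3/2 - 21*u^2/2 + 18*u) du = -7/8, giving area 7/8.
Total area = 135/8 + 7/8 = 71/4.

71/4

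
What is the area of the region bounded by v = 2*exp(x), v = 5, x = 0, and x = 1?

The difference (2*exp(x)) - (5) = 2*exp(x) - 5 changes sign at x = log(5/2) inside [0, 1], so split the integral there.
∫[0,log(5/2)] (2*exp(x) - 5) dx = log(32/3125) + 3; the area of that piece is -3 + log(3125/32).
∫[log(5/2),1] (2*exp(x) - 5) dx = -10 - 5*log(2) + 2*exp(1) + 5*log(5).
Total area = (-3 + log(3125/32)) + (-10 - 5*log(2) + 2*exp(1) + 5*log(5)) = -13 - 10*log(2) + 2*exp(1) + 10*log(5).

-13 - 10*log(2) + 2*exp(1) + 10*log(5)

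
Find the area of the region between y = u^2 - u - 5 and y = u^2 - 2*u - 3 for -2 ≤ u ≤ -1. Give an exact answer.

7/2

On [-2, -1], (u^2 - u - 5) - (u^2 - 2*u - 3) = u - 2 is ≤ 0 throughout, so the area is a single integral of |u - 2|.
∫[-2,-1] (u - 2) du = -7/2; the area of that piece is 7/2.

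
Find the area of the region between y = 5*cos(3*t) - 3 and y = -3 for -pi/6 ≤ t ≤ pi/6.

10/3

On [-pi/6, pi/6], (5*cos(3*t) - 3) - (-3) = 5*cos(3*t) is ≥ 0 throughout, so the area is a single integral of |5*cos(3*t)|.
∫[-pi/6,pi/6] (5*cos(3*t)) dt = 10/3.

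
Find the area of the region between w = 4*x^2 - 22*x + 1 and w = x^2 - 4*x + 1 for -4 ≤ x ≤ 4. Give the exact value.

288

The difference (4*x^2 - 22*x + 1) - (x^2 - 4*x + 1) = 3*x^2 - 18*x changes sign at x = 0 inside [-4, 4], so split the integral there.
∫[-4,0] (3*x^2 - 18*x) dx = 208.
∫[0,4] (3*x^2 - 18*x) dx = -80; the area of that piece is 80.
Total area = 208 + 80 = 288.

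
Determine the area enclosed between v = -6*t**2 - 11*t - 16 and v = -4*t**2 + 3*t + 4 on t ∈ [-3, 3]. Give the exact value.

The difference (-6*t**2 - 11*t - 16) - (-4*t**2 + 3*t + 4) = -2*t**2 - 14*t - 20 changes sign at t = -2 inside [-3, 3], so split the integral there.
∫[-3,-2] (-2*t**2 - 14*t - 20) dt = 7/3.
∫[-2,3] (-2*t**2 - 14*t - 20) dt = -475/3; the area of that piece is 475/3.
Total area = 7/3 + 475/3 = 482/3.

482/3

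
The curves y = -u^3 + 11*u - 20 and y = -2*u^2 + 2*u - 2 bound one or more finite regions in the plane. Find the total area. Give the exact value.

443/6

Set the curves equal: -u^3 + 11*u - 20 = -2*u^2 + 2*u - 2, so -u^3 + 2*u^2 + 9*u - 18 = 0, which factors as -(u - 3)*(u - 2)*(u + 3) = 0. The curves meet at u = -3, 2, 3.
On [-3, 2], y = -2*u^2 + 2*u - 2 is on top; that piece has area ∫[-3,2] (-(-u^3 + 2*u^2 + 9*u - 18)) du = 875/12.
On [2, 3], y = -u^3 + 11*u - 20 is on top; that piece has area ∫[2,3] (-u^3 + 2*u^2 + 9*u - 18) du = 11/12.
Total enclosed area = 875/12 + 11/12 = 443/6.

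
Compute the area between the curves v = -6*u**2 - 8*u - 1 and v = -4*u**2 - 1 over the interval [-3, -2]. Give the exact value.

On [-3, -2], (-6*u**2 - 8*u - 1) - (-4*u**2 - 1) = -2*u**2 - 8*u is ≥ 0 throughout, so the area is a single integral of |-2*u**2 - 8*u|.
∫[-3,-2] (-2*u**2 - 8*u) du = 22/3.

22/3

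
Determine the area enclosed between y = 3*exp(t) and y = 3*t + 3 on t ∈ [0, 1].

On [0, 1], (3*exp(t)) - (3*t + 3) = -3*t + 3*exp(t) - 3 is ≥ 0 throughout, so the area is a single integral of |-3*t + 3*exp(t) - 3|.
∫[0,1] (-3*t + 3*exp(t) - 3) dt = -15/2 + 3*exp(1).

-15/2 + 3*exp(1)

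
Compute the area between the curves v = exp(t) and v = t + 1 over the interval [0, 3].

-17/2 + exp(3)

On [0, 3], (exp(t)) - (t + 1) = -t + exp(t) - 1 is ≥ 0 throughout, so the area is a single integral of |-t + exp(t) - 1|.
∫[0,3] (-t + exp(t) - 1) dt = -17/2 + exp(3).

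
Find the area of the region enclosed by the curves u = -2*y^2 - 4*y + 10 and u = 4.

64/3

Both boundary curves give u as a function of y, so integrate with respect to y. Setting them equal: -2*y^2 - 4*y + 6 = 0, i.e. -2*(y - 1)*(y + 3) = 0, so they meet at y = -3, 1.
For y in [-3, 1], u = -2*y^2 - 4*y + 10 is on the right; area = ∫[-3,1] (-2*y^2 - 4*y + 6) dy = 64/3.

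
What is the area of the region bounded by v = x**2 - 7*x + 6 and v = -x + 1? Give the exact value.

32/3

Set the curves equal: x**2 - 7*x + 6 = -x + 1, so x**2 - 6*x + 5 = 0, which factors as (x - 5)*(x - 1) = 0. The curves meet at x = 1, 5.
On [1, 5], v = -x + 1 is on top; that piece has area ∫[1,5] (-(x**2 - 6*x + 5)) dx = 32/3.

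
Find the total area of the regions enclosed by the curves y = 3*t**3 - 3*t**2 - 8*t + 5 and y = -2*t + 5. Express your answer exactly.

Set the curves equal: 3*t**3 - 3*t**2 - 8*t + 5 = -2*t + 5, so 3*t**3 - 3*t**2 - 6*t = 0, which factors as 3*t*(t - 2)*(t + 1) = 0. The curves meet at t = -1, 0, 2.
On [-1, 0], y = 3*t**3 - 3*t**2 - 8*t + 5 is on top; that piece has area ∫[-1,0] (3*t**3 - 3*t**2 - 6*t) dt = 5/4.
On [0, 2], y = -2*t + 5 is on top; that piece has area ∫[0,2] (-(3*t**3 - 3*t**2 - 6*t)) dt = 8.
Total enclosed area = 5/4 + 8 = 37/4.

37/4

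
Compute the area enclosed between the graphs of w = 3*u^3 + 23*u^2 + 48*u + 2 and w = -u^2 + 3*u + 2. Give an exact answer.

253/4

Set the curves equal: 3*u^3 + 23*u^2 + 48*u + 2 = -u^2 + 3*u + 2, so 3*u^3 + 24*u^2 + 45*u = 0, which factors as 3*u*(u + 3)*(u + 5) = 0. The curves meet at u = -5, -3, 0.
On [-5, -3], w = 3*u^3 + 23*u^2 + 48*u + 2 is on top; that piece has area ∫[-5,-3] (3*u^3 + 24*u^2 + 45*u) du = 16.
On [-3, 0], w = -u^2 + 3*u + 2 is on top; that piece has area ∫[-3,0] (-(3*u^3 + 24*u^2 + 45*u)) du = 189/4.
Total enclosed area = 16 + 189/4 = 253/4.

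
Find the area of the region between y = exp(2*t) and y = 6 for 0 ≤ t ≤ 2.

The difference (exp(2*t)) - (6) = exp(2*t) - 6 changes sign at t = log(6)/2 inside [0, 2], so split the integral there.
∫[0,log(6)/2] (exp(2*t) - 6) dt = 5/2 - log(216); the area of that piece is -5/2 + log(216).
∫[log(6)/2,2] (exp(2*t) - 6) dt = -15 + 3*log(6) + exp(4)/2.
Total area = (-5/2 + log(216)) + (-15 + 3*log(6) + exp(4)/2) = -35/2 + 6*log(6) + exp(4)/2.

-35/2 + 6*log(6) + exp(4)/2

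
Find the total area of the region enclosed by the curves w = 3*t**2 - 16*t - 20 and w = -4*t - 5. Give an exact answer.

Set the curves equal: 3*t**2 - 16*t - 20 = -4*t - 5, so 3*t**2 - 12*t - 15 = 0, which factors as 3*(t - 5)*(t + 1) = 0. The curves meet at t = -1, 5.
On [-1, 5], w = -4*t - 5 is on top; that piece has area ∫[-1,5] (-(3*t**2 - 12*t - 15)) dt = 108.

108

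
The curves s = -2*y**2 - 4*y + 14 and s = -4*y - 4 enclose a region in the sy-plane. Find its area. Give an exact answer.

Both boundary curves give s as a function of y, so integrate with respect to y. Setting them equal: -2*y**2 + 18 = 0, i.e. -2*(y - 3)*(y + 3) = 0, so they meet at y = -3, 3.
For y in [-3, 3], s = -2*y**2 - 4*y + 14 is on the right; area = ∫[-3,3] (-2*y**2 + 18) dy = 72.

72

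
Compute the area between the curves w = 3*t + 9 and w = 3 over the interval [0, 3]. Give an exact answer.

On [0, 3], (3*t + 9) - (3) = 3*t + 6 is ≥ 0 throughout, so the area is a single integral of |3*t + 6|.
∫[0,3] (3*t + 6) dt = 63/2.

63/2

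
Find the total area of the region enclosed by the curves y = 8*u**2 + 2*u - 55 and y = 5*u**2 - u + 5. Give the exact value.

Set the curves equal: 8*u**2 + 2*u - 55 = 5*u**2 - u + 5, so 3*u**2 + 3*u - 60 = 0, which factors as 3*(u - 4)*(u + 5) = 0. The curves meet at u = -5, 4.
On [-5, 4], y = 5*u**2 - u + 5 is on top; that piece has area ∫[-5,4] (-(3*u**2 + 3*u - 60)) du = 729/2.

729/2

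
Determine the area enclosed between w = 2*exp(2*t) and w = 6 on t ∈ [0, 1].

-11 + 6*log(3) + exp(2)

The difference (2*exp(2*t)) - (6) = 2*exp(2*t) - 6 changes sign at t = log(3)/2 inside [0, 1], so split the integral there.
∫[0,log(3)/2] (2*exp(2*t) - 6) dt = 2 - log(27); the area of that piece is -2 + log(27).
∫[log(3)/2,1] (2*exp(2*t) - 6) dt = -9 + 3*log(3) + exp(2).
Total area = (-2 + log(27)) + (-9 + 3*log(3) + exp(2)) = -11 + 6*log(3) + exp(2).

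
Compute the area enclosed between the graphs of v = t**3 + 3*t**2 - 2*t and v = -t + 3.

Set the curves equal: t**3 + 3*t**2 - 2*t = -t + 3, so t**3 + 3*t**2 - t - 3 = 0, which factors as (t - 1)*(t + 1)*(t + 3) = 0. The curves meet at t = -3, -1, 1.
On [-3, -1], v = t**3 + 3*t**2 - 2*t is on top; that piece has area ∫[-3,-1] (t**3 + 3*t**2 - t - 3) dt = 4.
On [-1, 1], v = -t + 3 is on top; that piece has area ∫[-1,1] (-(t**3 + 3*t**2 - t - 3)) dt = 4.
Total enclosed area = 4 + 4 = 8.

8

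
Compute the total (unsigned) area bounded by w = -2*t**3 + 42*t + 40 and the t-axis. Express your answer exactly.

The curve meets the t-axis where -2*t**3 + 42*t + 40 = 0, i.e. -2*(t - 5)*(t + 1)*(t + 4) = 0, at t = -4, -1, 5.
On [-4, -1] the curve lies below the axis; ∫[-4,-1] (-2*t**3 + 42*t + 40) dt = -135/2, giving area 135/2.
On [-1, 5] the curve lies above the axis; ∫[-1,5] (-2*t**3 + 42*t + 40) dt = 432, giving area 432.
Total area = 135/2 + 432 = 999/2.

999/2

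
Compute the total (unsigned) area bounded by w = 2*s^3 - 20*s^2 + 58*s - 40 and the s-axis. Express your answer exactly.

71/3

The curve meets the s-axis where 2*s^3 - 20*s^2 + 58*s - 40 = 0, i.e. 2*(s - 5)*(s - 4)*(s - 1) = 0, at s = 1, 4, 5.
On [1, 4] the curve lies above the axis; ∫[1,4] (2*s^3 - 20*s^2 + 58*s - 40) ds = 45/2, giving area 45/2.
On [4, 5] the curve lies below the axis; ∫[4,5] (2*s^3 - 20*s^2 + 58*s - 40) ds = -7/6, giving area 7/6.
Total area = 45/2 + 7/6 = 71/3.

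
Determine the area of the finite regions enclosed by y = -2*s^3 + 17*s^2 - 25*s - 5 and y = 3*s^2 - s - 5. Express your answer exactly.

71/3

Set the curves equal: -2*s^3 + 17*s^2 - 25*s - 5 = 3*s^2 - s - 5, so -2*s^3 + 14*s^2 - 24*s = 0, which factors as -2*s*(s - 4)*(s - 3) = 0. The curves meet at s = 0, 3, 4.
On [0, 3], y = 3*s^2 - s - 5 is on top; that piece has area ∫[0,3] (-(-2*s^3 + 14*s^2 - 24*s)) ds = 45/2.
On [3, 4], y = -2*s^3 + 17*s^2 - 25*s - 5 is on top; that piece has area ∫[3,4] (-2*s^3 + 14*s^2 - 24*s) ds = 7/6.
Total enclosed area = 45/2 + 7/6 = 71/3.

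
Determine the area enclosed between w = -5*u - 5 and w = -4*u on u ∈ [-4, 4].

On [-4, 4], (-5*u - 5) - (-4*u) = -u - 5 is ≤ 0 throughout, so the area is a single integral of |-u - 5|.
∫[-4,4] (-u - 5) du = -40; the area of that piece is 40.

40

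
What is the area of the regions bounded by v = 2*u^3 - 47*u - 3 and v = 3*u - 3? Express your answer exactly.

625

Set the curves equal: 2*u^3 - 47*u - 3 = 3*u - 3, so 2*u^3 - 50*u = 0, which factors as 2*u*(u - 5)*(u + 5) = 0. The curves meet at u = -5, 0, 5.
On [-5, 0], v = 2*u^3 - 47*u - 3 is on top; that piece has area ∫[-5,0] (2*u^3 - 50*u) du = 625/2.
On [0, 5], v = 3*u - 3 is on top; that piece has area ∫[0,5] (-(2*u^3 - 50*u)) du = 625/2.
Total enclosed area = 625/2 + 625/2 = 625.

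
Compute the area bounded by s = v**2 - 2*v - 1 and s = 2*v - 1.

Both boundary curves give s as a function of v, so integrate with respect to v. Setting them equal: v**2 - 4*v = 0, i.e. v*(v - 4) = 0, so they meet at v = 0, 4.
For v in [0, 4], s = v**2 - 2*v - 1 is on the left; area = ∫[0,4] (-(v**2 - 4*v)) dv = 32/3.

32/3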